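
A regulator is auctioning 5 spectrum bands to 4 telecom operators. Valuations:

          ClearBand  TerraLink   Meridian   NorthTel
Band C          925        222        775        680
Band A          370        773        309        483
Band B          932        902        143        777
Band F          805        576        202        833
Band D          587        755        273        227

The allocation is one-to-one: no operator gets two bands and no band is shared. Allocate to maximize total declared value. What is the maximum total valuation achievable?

Treat this as an assignment problem: match each operator to one band.
Optimal: ClearBand→Band B ($932M), TerraLink→Band A ($773M), Meridian→Band C ($775M), NorthTel→Band F ($833M) — total 932+773+775+833 = $3313M.
Column-greedy (each band in turn goes to its best remaining operator) gives $2677M, worse by 636.
Swapping TerraLink↔ClearBand (TerraLink→Band B $902M, ClearBand→Band A $370M) loses 433.
Checked against all permutations: $3313M is optimal.

Max total: $3313M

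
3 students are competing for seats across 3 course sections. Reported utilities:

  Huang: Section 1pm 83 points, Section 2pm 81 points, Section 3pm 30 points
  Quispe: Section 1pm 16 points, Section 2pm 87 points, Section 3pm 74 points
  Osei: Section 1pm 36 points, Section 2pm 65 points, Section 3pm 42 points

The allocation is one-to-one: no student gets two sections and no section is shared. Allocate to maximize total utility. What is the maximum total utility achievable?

Maximum total: 222 points

Treat this as an assignment problem: match each student to one section.
Optimal: Huang→Section 1pm (83 points), Quispe→Section 3pm (74 points), Osei→Section 2pm (65 points) — total 83+74+65 = 222 points.
Next-best assignment: Huang→Section 1pm, Quispe→Section 2pm, Osei→Section 3pm = 212 points.
Swapping Osei↔Huang (Osei→Section 1pm 36 points, Huang→Section 2pm 81 points) loses 31.
No other one-to-one assignment exceeds 222 points.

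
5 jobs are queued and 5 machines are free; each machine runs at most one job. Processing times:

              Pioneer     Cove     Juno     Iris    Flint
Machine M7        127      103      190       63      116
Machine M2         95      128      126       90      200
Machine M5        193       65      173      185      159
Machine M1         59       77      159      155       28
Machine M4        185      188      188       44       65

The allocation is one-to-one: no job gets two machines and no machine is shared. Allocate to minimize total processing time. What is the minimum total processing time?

Min total: 378 min

Optimal: Pioneer→Machine M1 (59 min), Cove→Machine M5 (65 min), Juno→Machine M2 (126 min), Iris→Machine M7 (63 min), Flint→Machine M4 (65 min) — total 59+65+126+63+65 = 378 min.
Row-greedy (each job in turn takes its cheapest remaining machine) gives 410 min, worse by 32.
Next-best assignment: Pioneer→Machine M7, Cove→Machine M5, Juno→Machine M2, Iris→Machine M4, Flint→Machine M1 = 390 min.
Swapping Flint↔Juno (Flint→Machine M2 200 min, Juno→Machine M4 188 min) adds 197.
No other one-to-one assignment undercuts 378 min.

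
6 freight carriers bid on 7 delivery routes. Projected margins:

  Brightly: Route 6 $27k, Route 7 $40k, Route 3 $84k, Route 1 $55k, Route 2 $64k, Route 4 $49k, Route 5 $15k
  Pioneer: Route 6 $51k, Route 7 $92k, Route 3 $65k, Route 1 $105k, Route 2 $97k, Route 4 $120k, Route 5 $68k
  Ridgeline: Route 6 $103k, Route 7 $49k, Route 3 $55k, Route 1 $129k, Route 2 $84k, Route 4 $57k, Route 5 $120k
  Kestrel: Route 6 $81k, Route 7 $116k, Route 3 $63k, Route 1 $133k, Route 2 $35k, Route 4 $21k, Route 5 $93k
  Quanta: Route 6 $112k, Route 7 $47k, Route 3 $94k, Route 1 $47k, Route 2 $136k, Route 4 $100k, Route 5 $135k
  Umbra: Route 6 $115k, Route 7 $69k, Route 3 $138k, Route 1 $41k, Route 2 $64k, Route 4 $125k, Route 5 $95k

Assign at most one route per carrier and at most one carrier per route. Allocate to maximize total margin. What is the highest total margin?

Maximum total: $708k

Optimal: Brightly→Route 3 ($84k), Pioneer→Route 4 ($120k), Ridgeline→Route 5 ($120k), Kestrel→Route 1 ($133k), Quanta→Route 2 ($136k), Umbra→Route 6 ($115k) — total 84+120+120+133+136+115 = $708k.
Row-greedy (each carrier in turn takes its best remaining route) gives $700k, worse by 8.
Next-best assignment: Brightly→Route 2, Pioneer→Route 4, Ridgeline→Route 1, Kestrel→Route 7, Quanta→Route 5, Umbra→Route 3 = $702k.
Every other assignment is strictly worse.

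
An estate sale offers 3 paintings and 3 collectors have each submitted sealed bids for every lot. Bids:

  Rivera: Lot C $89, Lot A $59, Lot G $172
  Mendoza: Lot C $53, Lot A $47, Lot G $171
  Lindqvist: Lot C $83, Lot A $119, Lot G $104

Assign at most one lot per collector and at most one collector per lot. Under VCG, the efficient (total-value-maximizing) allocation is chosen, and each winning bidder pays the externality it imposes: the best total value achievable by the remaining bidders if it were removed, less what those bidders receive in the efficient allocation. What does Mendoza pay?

Efficient allocation: Rivera→Lot C ($89), Mendoza→Lot G ($171), Lindqvist→Lot A ($119); total welfare W = $379.
Mendoza receives Lot G at value $171, so the others get W − 171 = $208.
Without Mendoza: best allocation of the remaining 2 bidders over all 3 lots is Rivera→Lot G ($172), Lindqvist→Lot A ($119), total $291.
VCG payment = (others' best without Mendoza) − (others' welfare with Mendoza) = 291 − 208 = $83.

Mendoza pays $83.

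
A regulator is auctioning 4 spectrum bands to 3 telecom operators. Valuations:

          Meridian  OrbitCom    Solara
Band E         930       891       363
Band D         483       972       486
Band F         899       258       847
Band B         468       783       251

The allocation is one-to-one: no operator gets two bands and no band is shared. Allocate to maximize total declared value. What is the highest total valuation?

Optimal: Meridian→Band E ($930M), OrbitCom→Band D ($972M), Solara→Band F ($847M) — total 930+972+847 = $2749M.
Next-best assignment: Meridian→Band E, OrbitCom→Band B, Solara→Band F = $2560M.
Every other assignment is strictly worse.

Max total: $2749M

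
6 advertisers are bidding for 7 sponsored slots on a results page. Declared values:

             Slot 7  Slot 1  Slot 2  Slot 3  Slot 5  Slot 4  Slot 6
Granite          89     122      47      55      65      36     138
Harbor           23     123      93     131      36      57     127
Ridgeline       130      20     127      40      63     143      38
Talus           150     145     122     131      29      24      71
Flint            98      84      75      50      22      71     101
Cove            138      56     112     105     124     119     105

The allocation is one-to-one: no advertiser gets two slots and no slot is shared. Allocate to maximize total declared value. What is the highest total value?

Maximum total: $779

Optimal: Granite→Slot 6 ($138), Harbor→Slot 3 ($131), Ridgeline→Slot 4 ($143), Talus→Slot 1 ($145), Flint→Slot 7 ($98), Cove→Slot 5 ($124) — total 138+131+143+145+98+124 = $779.
Row-greedy (each advertiser in turn takes its best remaining slot) gives $770, worse by 9.
Next-best assignment: Granite→Slot 1, Harbor→Slot 3, Ridgeline→Slot 4, Talus→Slot 7, Flint→Slot 6, Cove→Slot 5 = $771.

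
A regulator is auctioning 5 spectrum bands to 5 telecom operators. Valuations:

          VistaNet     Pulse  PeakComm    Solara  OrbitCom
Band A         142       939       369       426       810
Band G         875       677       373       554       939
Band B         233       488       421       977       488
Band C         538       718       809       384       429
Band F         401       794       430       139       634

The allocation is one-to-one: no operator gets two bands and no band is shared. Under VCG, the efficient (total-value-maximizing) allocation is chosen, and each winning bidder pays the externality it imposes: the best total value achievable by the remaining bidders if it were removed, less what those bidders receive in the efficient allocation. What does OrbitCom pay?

Efficient allocation: VistaNet→Band G ($875M), Pulse→Band F ($794M), PeakComm→Band C ($809M), Solara→Band B ($977M), OrbitCom→Band A ($810M); total welfare W = $4265M.
OrbitCom receives Band A at value $810M, so the others get W − 810 = $3455M.
Without OrbitCom: best allocation of the remaining 4 bidders over all 5 bands is VistaNet→Band G ($875M), Pulse→Band A ($939M), PeakComm→Band C ($809M), Solara→Band B ($977M), total $3600M.
VCG payment = (others' best without OrbitCom) − (others' welfare with OrbitCom) = 3600 − 3455 = $145M.

OrbitCom pays $145M.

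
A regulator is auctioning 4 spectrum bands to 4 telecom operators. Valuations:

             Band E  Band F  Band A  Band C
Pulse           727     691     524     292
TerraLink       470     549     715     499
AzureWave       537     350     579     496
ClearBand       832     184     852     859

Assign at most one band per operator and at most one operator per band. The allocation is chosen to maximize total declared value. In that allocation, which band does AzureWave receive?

Optimal: Pulse→Band F ($691M), TerraLink→Band A ($715M), AzureWave→Band E ($537M), ClearBand→Band C ($859M) — total 691+715+537+859 = $2802M.
Max-entry greedy (repeatedly take the single best remaining cell) gives $2651M, worse by 151.
Next-best assignment: Pulse→Band F, TerraLink→Band A, AzureWave→Band C, ClearBand→Band E = $2734M.
Swapping TerraLink↔Pulse (TerraLink→Band F $549M, Pulse→Band A $524M) loses 333.
No other one-to-one assignment exceeds $2802M.
AzureWave's own top band is Band A ($579M), but forcing AzureWave→Band A and reassigning the rest optimally gives only $2714M — worse by 88.

AzureWave receives Band E.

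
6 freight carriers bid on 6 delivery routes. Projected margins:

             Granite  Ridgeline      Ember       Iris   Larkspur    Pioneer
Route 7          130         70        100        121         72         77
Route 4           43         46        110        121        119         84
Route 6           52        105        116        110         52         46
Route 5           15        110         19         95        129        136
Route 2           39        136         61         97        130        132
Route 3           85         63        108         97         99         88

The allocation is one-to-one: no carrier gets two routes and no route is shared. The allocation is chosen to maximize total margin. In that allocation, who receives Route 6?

Iris receives Route 6.

This is a one-to-one assignment (maximum-weight bipartite matching).
Optimal: Granite→Route 7 ($130k), Ridgeline→Route 2 ($136k), Ember→Route 3 ($108k), Iris→Route 6 ($110k), Larkspur→Route 4 ($119k), Pioneer→Route 5 ($136k) — total 130+136+108+110+119+136 = $739k.
Row-greedy (each carrier in turn takes its best remaining route) gives $720k, worse by 19.
Swapping Ember↔Ridgeline (Ember→Route 2 $61k, Ridgeline→Route 3 $63k) loses 120.
Iris's own top route is Route 7 ($121k), but forcing Iris→Route 7 and reassigning the rest optimally gives only $713k — worse by 26.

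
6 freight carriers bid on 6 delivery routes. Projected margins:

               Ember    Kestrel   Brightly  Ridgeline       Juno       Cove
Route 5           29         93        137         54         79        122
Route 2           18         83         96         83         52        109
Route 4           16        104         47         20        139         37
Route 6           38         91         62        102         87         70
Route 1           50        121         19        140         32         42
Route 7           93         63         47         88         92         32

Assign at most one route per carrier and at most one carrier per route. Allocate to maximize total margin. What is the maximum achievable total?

Maximum total: $709k

Optimal: Ember→Route 7 ($93k), Kestrel→Route 6 ($91k), Brightly→Route 5 ($137k), Ridgeline→Route 1 ($140k), Juno→Route 4 ($139k), Cove→Route 2 ($109k) — total 93+91+137+140+139+109 = $709k.
Row-greedy (each carrier in turn takes its best remaining route) gives $701k, worse by 8.
Swapping Cove↔Ridgeline (Cove→Route 1 $42k, Ridgeline→Route 2 $83k) loses 124.
Every other assignment is strictly worse.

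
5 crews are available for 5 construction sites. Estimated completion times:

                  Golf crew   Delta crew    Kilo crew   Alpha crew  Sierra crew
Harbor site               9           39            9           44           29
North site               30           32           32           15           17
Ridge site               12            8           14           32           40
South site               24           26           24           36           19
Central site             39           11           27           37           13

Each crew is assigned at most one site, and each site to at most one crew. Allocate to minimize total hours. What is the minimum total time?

Min total: 66 hours

Optimal: Golf crew→Ridge site (12 hours), Delta crew→Central site (11 hours), Kilo crew→Harbor site (9 hours), Alpha crew→North site (15 hours), Sierra crew→South site (19 hours) — total 12+11+9+15+19 = 66 hours.
Column-greedy (each site in turn goes to its cheapest remaining crew) gives 78 hours, worse by 12.
Next-best assignment: Golf crew→Harbor site, Delta crew→Central site, Kilo crew→Ridge site, Alpha crew→North site, Sierra crew→South site = 68 hours.
Every other assignment is strictly worse.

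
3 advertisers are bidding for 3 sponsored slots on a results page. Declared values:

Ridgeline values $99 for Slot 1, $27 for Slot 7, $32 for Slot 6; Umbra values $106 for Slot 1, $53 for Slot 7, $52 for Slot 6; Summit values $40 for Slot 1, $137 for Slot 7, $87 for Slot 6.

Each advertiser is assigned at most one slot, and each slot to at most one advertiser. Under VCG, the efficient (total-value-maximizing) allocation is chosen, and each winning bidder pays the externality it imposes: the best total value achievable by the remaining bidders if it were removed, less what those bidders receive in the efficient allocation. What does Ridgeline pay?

Efficient allocation: Ridgeline→Slot 1 ($99), Umbra→Slot 6 ($52), Summit→Slot 7 ($137); total welfare W = $288.
Ridgeline receives Slot 1 at value $99, so the others get W − 99 = $189.
Without Ridgeline: best allocation of the remaining 2 bidders over all 3 slots is Umbra→Slot 1 ($106), Summit→Slot 7 ($137), total $243.
VCG payment = (others' best without Ridgeline) − (others' welfare with Ridgeline) = 243 − 189 = $54.

Ridgeline pays $54.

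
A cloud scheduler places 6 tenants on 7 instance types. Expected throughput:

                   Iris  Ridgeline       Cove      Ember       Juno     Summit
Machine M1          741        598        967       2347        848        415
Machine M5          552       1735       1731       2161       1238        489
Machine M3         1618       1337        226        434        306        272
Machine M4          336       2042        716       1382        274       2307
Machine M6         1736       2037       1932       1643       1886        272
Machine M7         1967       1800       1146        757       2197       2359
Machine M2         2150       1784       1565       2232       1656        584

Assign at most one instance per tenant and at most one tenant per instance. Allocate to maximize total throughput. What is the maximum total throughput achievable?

Max total: 12769 ops/s

Treat this as an assignment problem: match each tenant to one instance.
Optimal: Iris→Machine M2 (2150 ops/s), Ridgeline→Machine M6 (2037 ops/s), Cove→Machine M5 (1731 ops/s), Ember→Machine M1 (2347 ops/s), Juno→Machine M7 (2197 ops/s), Summit→Machine M4 (2307 ops/s) — total 2150+2037+1731+2347+2197+2307 = 12769 ops/s.
Column-greedy (each instance in turn goes to its best remaining tenant) gives 12136 ops/s, worse by 633.
Next-best assignment: Iris→Machine M2, Ridgeline→Machine M5, Cove→Machine M6, Ember→Machine M1, Juno→Machine M7, Summit→Machine M4 = 12668 ops/s.
Every other assignment is strictly worse.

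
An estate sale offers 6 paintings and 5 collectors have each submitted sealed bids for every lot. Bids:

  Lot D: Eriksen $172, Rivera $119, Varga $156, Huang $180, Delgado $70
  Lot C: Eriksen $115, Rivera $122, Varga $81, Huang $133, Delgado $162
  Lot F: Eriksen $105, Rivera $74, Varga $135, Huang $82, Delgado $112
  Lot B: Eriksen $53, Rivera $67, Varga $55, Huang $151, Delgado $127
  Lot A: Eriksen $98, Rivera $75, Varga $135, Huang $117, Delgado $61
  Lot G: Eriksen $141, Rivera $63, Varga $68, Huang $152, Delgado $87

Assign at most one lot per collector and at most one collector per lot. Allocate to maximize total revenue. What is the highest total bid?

Maximum total: $708

Treat this as an assignment problem: match each collector to one lot.
Optimal: Eriksen→Lot D ($172), Rivera→Lot C ($122), Varga→Lot F ($135), Huang→Lot G ($152), Delgado→Lot B ($127) — total 172+122+135+152+127 = $708.
Checked against all permutations: $708 is optimal.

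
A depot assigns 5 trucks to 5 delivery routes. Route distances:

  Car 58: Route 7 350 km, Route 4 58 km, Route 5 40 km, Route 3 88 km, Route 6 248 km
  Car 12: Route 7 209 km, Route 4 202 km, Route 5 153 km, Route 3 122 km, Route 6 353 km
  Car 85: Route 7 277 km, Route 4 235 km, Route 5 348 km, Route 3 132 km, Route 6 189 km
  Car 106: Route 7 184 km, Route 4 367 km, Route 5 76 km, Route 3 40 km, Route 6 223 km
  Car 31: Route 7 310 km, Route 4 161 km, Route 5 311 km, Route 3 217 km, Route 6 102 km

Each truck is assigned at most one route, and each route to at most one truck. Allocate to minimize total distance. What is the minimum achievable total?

Optimal: Car 58→Route 4 (58 km), Car 12→Route 7 (209 km), Car 85→Route 3 (132 km), Car 106→Route 5 (76 km), Car 31→Route 6 (102 km) — total 58+209+132+76+102 = 577 km.
Row-greedy (each truck in turn takes its cheapest remaining route) gives 696 km, worse by 119.
Next-best assignment: Car 58→Route 5, Car 12→Route 7, Car 85→Route 4, Car 106→Route 3, Car 31→Route 6 = 626 km.
Swapping Car 106↔Car 58 (Car 106→Route 4 367 km, Car 58→Route 5 40 km) adds 273.
No other one-to-one assignment undercuts 577 km.

Min total: 577 km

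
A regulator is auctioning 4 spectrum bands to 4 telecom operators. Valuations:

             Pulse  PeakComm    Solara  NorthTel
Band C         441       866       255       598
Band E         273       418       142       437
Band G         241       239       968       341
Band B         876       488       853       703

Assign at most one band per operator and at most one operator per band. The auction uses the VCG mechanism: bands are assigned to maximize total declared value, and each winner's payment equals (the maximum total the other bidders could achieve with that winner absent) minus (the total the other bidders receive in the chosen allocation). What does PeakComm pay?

Efficient allocation: Pulse→Band B ($876M), PeakComm→Band C ($866M), Solara→Band G ($968M), NorthTel→Band E ($437M); total welfare W = $3147M.
PeakComm receives Band C at value $866M, so the others get W − 866 = $2281M.
Without PeakComm: best allocation of the remaining 3 bidders over all 4 bands is Pulse→Band B ($876M), Solara→Band G ($968M), NorthTel→Band C ($598M), total $2442M.
VCG payment = (others' best without PeakComm) − (others' welfare with PeakComm) = 2442 − 2281 = $161M.

PeakComm pays $161M.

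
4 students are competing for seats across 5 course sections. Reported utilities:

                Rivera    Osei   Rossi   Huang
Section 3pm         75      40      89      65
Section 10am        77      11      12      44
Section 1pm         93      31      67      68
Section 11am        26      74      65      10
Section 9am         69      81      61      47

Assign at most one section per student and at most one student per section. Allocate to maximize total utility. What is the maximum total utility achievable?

Optimal: Rivera→Section 10am (77 points), Osei→Section 9am (81 points), Rossi→Section 3pm (89 points), Huang→Section 1pm (68 points) — total 77+81+89+68 = 315 points.
Max-entry greedy (repeatedly take the single best remaining cell) gives 307 points, worse by 8.
Next-best assignment: Rivera→Section 10am, Osei→Section 11am, Rossi→Section 3pm, Huang→Section 1pm = 308 points.
Every other assignment is strictly worse.

Max total: 315 points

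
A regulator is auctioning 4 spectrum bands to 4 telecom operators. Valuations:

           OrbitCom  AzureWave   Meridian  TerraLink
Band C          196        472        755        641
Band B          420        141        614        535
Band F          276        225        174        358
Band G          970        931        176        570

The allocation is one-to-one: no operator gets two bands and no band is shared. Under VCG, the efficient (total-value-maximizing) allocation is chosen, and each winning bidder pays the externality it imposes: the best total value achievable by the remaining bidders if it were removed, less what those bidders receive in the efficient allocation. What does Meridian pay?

Efficient allocation: OrbitCom→Band F ($276M), AzureWave→Band G ($931M), Meridian→Band C ($755M), TerraLink→Band B ($535M); total welfare W = $2497M.
Meridian receives Band C at value $755M, so the others get W − 755 = $1742M.
Without Meridian: best allocation of the remaining 3 bidders over all 4 bands is OrbitCom→Band B ($420M), AzureWave→Band G ($931M), TerraLink→Band C ($641M), total $1992M.
VCG payment = (others' best without Meridian) − (others' welfare with Meridian) = 1992 − 1742 = $250M.

Meridian pays $250M.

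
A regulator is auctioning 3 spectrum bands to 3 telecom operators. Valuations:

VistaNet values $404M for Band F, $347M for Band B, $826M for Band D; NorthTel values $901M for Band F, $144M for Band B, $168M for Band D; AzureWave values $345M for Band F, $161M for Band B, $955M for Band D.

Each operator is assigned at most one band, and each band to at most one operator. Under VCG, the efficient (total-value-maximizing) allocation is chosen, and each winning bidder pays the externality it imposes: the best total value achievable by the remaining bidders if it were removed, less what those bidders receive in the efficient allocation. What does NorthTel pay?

NorthTel pays $57M.

Efficient allocation: VistaNet→Band B ($347M), NorthTel→Band F ($901M), AzureWave→Band D ($955M); total welfare W = $2203M.
NorthTel receives Band F at value $901M, so the others get W − 901 = $1302M.
Without NorthTel: best allocation of the remaining 2 bidders over all 3 bands is VistaNet→Band F ($404M), AzureWave→Band D ($955M), total $1359M.
VCG payment = (others' best without NorthTel) − (others' welfare with NorthTel) = 1359 − 1302 = $57M.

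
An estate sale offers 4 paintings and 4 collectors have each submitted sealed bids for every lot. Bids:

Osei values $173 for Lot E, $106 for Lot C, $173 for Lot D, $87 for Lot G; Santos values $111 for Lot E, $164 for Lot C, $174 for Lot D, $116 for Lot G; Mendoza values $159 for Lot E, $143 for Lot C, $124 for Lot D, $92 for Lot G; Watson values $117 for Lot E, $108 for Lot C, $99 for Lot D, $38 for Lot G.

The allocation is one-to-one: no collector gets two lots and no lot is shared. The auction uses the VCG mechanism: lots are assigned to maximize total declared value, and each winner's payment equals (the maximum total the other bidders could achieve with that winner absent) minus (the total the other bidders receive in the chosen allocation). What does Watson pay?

Efficient allocation: Osei→Lot D ($173), Santos→Lot G ($116), Mendoza→Lot E ($159), Watson→Lot C ($108); total welfare W = $556.
Watson receives Lot C at value $108, so the others get W − 108 = $448.
Without Watson: best allocation of the remaining 3 bidders over all 4 lots is Osei→Lot D ($173), Santos→Lot C ($164), Mendoza→Lot E ($159), total $496.
VCG payment = (others' best without Watson) − (others' welfare with Watson) = 496 − 448 = $48.

Watson pays $48.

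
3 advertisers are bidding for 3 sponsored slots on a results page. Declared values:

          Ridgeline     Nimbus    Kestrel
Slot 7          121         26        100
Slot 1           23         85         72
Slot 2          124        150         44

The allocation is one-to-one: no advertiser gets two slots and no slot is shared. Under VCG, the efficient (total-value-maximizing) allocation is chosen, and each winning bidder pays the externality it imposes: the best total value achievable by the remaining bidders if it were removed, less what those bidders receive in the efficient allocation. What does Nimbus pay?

Efficient allocation: Ridgeline→Slot 7 ($121), Nimbus→Slot 2 ($150), Kestrel→Slot 1 ($72); total welfare W = $343.
Nimbus receives Slot 2 at value $150, so the others get W − 150 = $193.
Without Nimbus: best allocation of the remaining 2 bidders over all 3 slots is Ridgeline→Slot 2 ($124), Kestrel→Slot 7 ($100), total $224.
VCG payment = (others' best without Nimbus) − (others' welfare with Nimbus) = 224 − 193 = $31.

Nimbus pays $31.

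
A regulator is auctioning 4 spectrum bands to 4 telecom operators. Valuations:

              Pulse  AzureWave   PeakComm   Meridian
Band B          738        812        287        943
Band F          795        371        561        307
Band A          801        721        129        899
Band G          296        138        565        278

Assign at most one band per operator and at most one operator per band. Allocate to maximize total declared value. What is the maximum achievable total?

Maximum total: $3071M

Optimal: Pulse→Band F ($795M), AzureWave→Band B ($812M), PeakComm→Band G ($565M), Meridian→Band A ($899M) — total 795+812+565+899 = $3071M.
Column-greedy (each band in turn goes to its best remaining operator) gives $3024M, worse by 47.
Next-best assignment: Pulse→Band F, AzureWave→Band A, PeakComm→Band G, Meridian→Band B = $3024M.
Swapping Pulse↔Meridian (Pulse→Band A $801M, Meridian→Band F $307M) loses 586.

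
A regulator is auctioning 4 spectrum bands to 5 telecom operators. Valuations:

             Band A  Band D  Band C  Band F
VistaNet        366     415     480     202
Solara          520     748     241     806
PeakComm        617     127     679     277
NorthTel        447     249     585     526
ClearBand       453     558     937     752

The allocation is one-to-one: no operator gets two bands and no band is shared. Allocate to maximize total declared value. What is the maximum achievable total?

Treat this as an assignment problem: match each operator to one band.
Optimal: PeakComm→Band A ($617M), Solara→Band D ($748M), ClearBand→Band C ($937M), NorthTel→Band F ($526M) — total 617+748+937+526 = $2828M.
Max-entry greedy (repeatedly take the single best remaining cell) gives $2775M, worse by 53.
Next-best assignment: PeakComm→Band A, VistaNet→Band D, ClearBand→Band C, Solara→Band F = $2775M.

Max total: $2828M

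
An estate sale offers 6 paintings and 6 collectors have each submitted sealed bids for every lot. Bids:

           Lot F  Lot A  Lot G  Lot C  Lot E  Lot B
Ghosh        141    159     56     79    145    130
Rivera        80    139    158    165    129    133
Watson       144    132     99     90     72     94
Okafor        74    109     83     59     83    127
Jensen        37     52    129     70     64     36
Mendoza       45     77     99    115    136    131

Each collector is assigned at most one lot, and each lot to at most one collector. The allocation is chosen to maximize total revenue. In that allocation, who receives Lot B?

Okafor receives Lot B.

Optimal: Ghosh→Lot A ($159), Rivera→Lot C ($165), Watson→Lot F ($144), Okafor→Lot B ($127), Jensen→Lot G ($129), Mendoza→Lot E ($136) — total 159+165+144+127+129+136 = $860.
Next-best assignment: Ghosh→Lot F, Rivera→Lot C, Watson→Lot A, Okafor→Lot B, Jensen→Lot G, Mendoza→Lot E = $830.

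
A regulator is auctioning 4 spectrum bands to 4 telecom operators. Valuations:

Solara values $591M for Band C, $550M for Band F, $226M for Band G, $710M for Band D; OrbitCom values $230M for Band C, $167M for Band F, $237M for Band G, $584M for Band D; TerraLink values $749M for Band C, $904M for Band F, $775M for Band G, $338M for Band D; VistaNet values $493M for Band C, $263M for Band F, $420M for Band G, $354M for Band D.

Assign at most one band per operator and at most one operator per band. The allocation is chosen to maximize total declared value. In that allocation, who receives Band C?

Optimal: Solara→Band C ($591M), OrbitCom→Band D ($584M), TerraLink→Band F ($904M), VistaNet→Band G ($420M) — total 591+584+904+420 = $2499M.
Row-greedy (each operator in turn takes its best remaining band) gives $2344M, worse by 155.
Solara's own top band is Band D ($710M), but forcing Solara→Band D and reassigning the rest optimally gives only $2344M — worse by 155.

Solara receives Band C.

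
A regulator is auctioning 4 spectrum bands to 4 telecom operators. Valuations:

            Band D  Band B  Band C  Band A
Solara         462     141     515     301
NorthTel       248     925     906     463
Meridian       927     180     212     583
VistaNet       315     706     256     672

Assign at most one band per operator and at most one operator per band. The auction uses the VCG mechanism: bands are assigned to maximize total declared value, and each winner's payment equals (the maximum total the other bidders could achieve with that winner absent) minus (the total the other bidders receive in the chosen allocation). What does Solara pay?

Solara pays $15M.

Efficient allocation: Solara→Band C ($515M), NorthTel→Band B ($925M), Meridian→Band D ($927M), VistaNet→Band A ($672M); total welfare W = $3039M.
Solara receives Band C at value $515M, so the others get W − 515 = $2524M.
Without Solara: best allocation of the remaining 3 bidders over all 4 bands is NorthTel→Band C ($906M), Meridian→Band D ($927M), VistaNet→Band B ($706M), total $2539M.
VCG payment = (others' best without Solara) − (others' welfare with Solara) = 2539 − 2524 = $15M.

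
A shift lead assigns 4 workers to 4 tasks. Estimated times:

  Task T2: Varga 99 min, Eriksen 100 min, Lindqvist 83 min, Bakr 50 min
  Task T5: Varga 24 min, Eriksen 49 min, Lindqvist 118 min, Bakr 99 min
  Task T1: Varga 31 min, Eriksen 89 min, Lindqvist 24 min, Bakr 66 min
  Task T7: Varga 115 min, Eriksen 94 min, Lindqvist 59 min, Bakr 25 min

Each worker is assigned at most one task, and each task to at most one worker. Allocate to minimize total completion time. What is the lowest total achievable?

Min total: 173 min

This is a one-to-one assignment (minimum-cost bipartite matching).
Optimal: Varga→Task T5 (24 min), Eriksen→Task T2 (100 min), Lindqvist→Task T1 (24 min), Bakr→Task T7 (25 min) — total 24+100+24+25 = 173 min.
Row-greedy (each worker in turn takes its cheapest remaining task) gives 222 min, worse by 49.
Next-best assignment: Varga→Task T1, Eriksen→Task T5, Lindqvist→Task T2, Bakr→Task T7 = 188 min.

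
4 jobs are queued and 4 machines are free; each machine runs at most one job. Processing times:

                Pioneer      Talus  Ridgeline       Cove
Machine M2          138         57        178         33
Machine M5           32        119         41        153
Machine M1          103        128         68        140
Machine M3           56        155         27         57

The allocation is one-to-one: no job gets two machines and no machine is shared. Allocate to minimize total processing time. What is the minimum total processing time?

Optimal: Pioneer→Machine M5 (32 min), Talus→Machine M2 (57 min), Ridgeline→Machine M1 (68 min), Cove→Machine M3 (57 min) — total 32+57+68+57 = 214 min.
Row-greedy (each job in turn takes its cheapest remaining machine) gives 256 min, worse by 42.

Min total: 214 min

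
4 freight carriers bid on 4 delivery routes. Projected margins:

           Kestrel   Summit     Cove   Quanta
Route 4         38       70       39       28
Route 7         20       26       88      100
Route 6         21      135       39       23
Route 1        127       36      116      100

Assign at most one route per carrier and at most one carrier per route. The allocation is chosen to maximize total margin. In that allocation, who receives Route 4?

Optimal: Kestrel→Route 1 ($127k), Summit→Route 6 ($135k), Cove→Route 4 ($39k), Quanta→Route 7 ($100k) — total 127+135+39+100 = $401k.
Column-greedy (each route in turn goes to its best remaining carrier) gives $336k, worse by 65.
Next-best assignment: Kestrel→Route 4, Summit→Route 6, Cove→Route 1, Quanta→Route 7 = $389k.
Swapping Kestrel↔Quanta (Kestrel→Route 7 $20k, Quanta→Route 1 $100k) loses 107.
Cove's own top route is Route 1 ($116k), but forcing Cove→Route 1 and reassigning the rest optimally gives only $389k — worse by 12.

Cove receives Route 4.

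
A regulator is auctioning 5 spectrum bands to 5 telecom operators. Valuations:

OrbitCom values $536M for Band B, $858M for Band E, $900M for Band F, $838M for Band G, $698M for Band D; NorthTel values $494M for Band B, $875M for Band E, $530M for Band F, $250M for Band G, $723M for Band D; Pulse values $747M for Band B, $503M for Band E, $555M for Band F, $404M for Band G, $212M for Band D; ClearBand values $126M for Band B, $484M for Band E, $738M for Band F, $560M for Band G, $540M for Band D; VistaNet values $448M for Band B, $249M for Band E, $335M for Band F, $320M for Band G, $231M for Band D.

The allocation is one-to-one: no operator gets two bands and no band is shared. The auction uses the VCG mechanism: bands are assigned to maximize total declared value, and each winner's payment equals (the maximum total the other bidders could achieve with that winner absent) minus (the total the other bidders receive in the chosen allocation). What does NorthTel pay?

Efficient allocation: OrbitCom→Band G ($838M), NorthTel→Band E ($875M), Pulse→Band B ($747M), ClearBand→Band F ($738M), VistaNet→Band D ($231M); total welfare W = $3429M.
NorthTel receives Band E at value $875M, so the others get W − 875 = $2554M.
Without NorthTel: best allocation of the remaining 4 bidders over all 5 bands is OrbitCom→Band E ($858M), Pulse→Band B ($747M), ClearBand→Band F ($738M), VistaNet→Band G ($320M), total $2663M.
VCG payment = (others' best without NorthTel) − (others' welfare with NorthTel) = 2663 − 2554 = $109M.

NorthTel pays $109M.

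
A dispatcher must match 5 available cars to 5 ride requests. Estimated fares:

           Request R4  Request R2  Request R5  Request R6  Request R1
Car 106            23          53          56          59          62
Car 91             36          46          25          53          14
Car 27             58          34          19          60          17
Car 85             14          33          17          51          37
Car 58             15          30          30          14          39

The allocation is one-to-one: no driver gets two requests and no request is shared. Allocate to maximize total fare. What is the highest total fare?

Maximum total: $250

This is the linear assignment problem.
Optimal: Car 106→Request R5 ($56), Car 91→Request R2 ($46), Car 27→Request R4 ($58), Car 85→Request R6 ($51), Car 58→Request R1 ($39) — total 56+46+58+51+39 = $250.
Max-entry greedy (repeatedly take the single best remaining cell) gives $212, worse by 38.
Next-best assignment: Car 106→Request R1, Car 91→Request R2, Car 27→Request R4, Car 85→Request R6, Car 58→Request R5 = $247.
Swapping Car 58↔Car 106 (Car 58→Request R5 $30, Car 106→Request R1 $62) loses 3.
Every other assignment is strictly worse.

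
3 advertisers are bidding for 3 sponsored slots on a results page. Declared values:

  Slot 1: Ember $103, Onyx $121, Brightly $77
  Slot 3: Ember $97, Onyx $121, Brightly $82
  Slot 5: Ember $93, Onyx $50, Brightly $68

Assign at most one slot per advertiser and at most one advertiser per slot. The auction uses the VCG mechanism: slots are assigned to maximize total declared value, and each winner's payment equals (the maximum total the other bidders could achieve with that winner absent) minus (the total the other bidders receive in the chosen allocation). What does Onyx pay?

Efficient allocation: Ember→Slot 5 ($93), Onyx→Slot 1 ($121), Brightly→Slot 3 ($82); total welfare W = $296.
Onyx receives Slot 1 at value $121, so the others get W − 121 = $175.
Without Onyx: best allocation of the remaining 2 bidders over all 3 slots is Ember→Slot 1 ($103), Brightly→Slot 3 ($82), total $185.
VCG payment = (others' best without Onyx) − (others' welfare with Onyx) = 185 − 175 = $10.

Onyx pays $10.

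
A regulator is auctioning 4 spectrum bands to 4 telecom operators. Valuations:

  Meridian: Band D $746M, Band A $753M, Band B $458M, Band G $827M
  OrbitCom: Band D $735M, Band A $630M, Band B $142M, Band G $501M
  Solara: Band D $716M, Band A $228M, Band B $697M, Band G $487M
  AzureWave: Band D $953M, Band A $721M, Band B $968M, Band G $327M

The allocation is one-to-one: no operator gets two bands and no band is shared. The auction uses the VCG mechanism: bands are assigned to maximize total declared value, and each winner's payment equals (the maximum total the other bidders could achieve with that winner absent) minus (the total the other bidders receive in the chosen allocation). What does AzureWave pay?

AzureWave pays $86M.

Efficient allocation: Meridian→Band G ($827M), OrbitCom→Band A ($630M), Solara→Band D ($716M), AzureWave→Band B ($968M); total welfare W = $3141M.
AzureWave receives Band B at value $968M, so the others get W − 968 = $2173M.
Without AzureWave: best allocation of the remaining 3 bidders over all 4 bands is Meridian→Band G ($827M), OrbitCom→Band D ($735M), Solara→Band B ($697M), total $2259M.
VCG payment = (others' best without AzureWave) − (others' welfare with AzureWave) = 2259 − 2173 = $86M.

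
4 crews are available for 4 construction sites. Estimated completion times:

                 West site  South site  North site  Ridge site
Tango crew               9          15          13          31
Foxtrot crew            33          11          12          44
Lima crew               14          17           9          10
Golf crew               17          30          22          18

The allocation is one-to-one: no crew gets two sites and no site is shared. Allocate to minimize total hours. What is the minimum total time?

This is a one-to-one assignment (minimum-cost bipartite matching).
Optimal: Tango crew→West site (9 hours), Foxtrot crew→South site (11 hours), Lima crew→North site (9 hours), Golf crew→Ridge site (18 hours) — total 9+11+9+18 = 47 hours.
Next-best assignment: Tango crew→North site, Foxtrot crew→South site, Lima crew→Ridge site, Golf crew→West site = 51 hours.

Minimum total: 47 hours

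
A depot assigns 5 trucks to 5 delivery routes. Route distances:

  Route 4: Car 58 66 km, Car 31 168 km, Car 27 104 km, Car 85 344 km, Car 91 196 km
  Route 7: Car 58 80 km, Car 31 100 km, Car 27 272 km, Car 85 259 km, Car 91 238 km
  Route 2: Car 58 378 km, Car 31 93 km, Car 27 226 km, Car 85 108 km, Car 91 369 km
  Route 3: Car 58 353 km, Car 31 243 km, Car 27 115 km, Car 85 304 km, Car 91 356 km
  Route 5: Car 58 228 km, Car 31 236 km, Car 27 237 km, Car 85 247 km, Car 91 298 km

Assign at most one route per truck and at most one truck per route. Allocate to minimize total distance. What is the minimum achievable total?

Minimum total: 687 km

Optimal: Car 58→Route 4 (66 km), Car 31→Route 7 (100 km), Car 27→Route 3 (115 km), Car 85→Route 2 (108 km), Car 91→Route 5 (298 km) — total 66+100+115+108+298 = 687 km.
Min-entry greedy (repeatedly take the single cheapest remaining cell) gives 759 km, worse by 72.
Next-best assignment: Car 58→Route 7, Car 31→Route 2, Car 27→Route 3, Car 85→Route 5, Car 91→Route 4 = 731 km.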